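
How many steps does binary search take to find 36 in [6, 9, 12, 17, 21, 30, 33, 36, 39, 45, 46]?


Search for 36:
[0,10] mid=5 arr[5]=30
[6,10] mid=8 arr[8]=39
[6,7] mid=6 arr[6]=33
[7,7] mid=7 arr[7]=36
Total: 4 comparisons


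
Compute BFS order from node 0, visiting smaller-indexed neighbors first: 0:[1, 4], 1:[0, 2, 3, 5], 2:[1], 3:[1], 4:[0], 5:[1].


BFS queue: start with [0]
Visit order: [0, 1, 4, 2, 3, 5]


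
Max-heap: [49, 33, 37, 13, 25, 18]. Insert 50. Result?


Append 50: [49, 33, 37, 13, 25, 18, 50]
Bubble up: swap idx 6(50) with idx 2(37); swap idx 2(50) with idx 0(49)
Result: [50, 33, 49, 13, 25, 18, 37]


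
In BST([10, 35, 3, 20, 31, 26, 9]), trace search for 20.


BST root = 10
Search for 20: compare at each node
Path: [10, 35, 20]


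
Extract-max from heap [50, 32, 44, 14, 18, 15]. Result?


Max = 50
Replace root with last, heapify down
Resulting heap: [44, 32, 15, 14, 18]


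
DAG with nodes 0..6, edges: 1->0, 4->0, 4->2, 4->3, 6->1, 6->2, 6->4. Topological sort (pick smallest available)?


Kahn's algorithm, process smallest node first
Order: [5, 6, 1, 4, 0, 2, 3]


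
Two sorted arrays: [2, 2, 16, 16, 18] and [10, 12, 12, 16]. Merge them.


Compare heads, take smaller each step.
Merged: [2, 2, 10, 12, 12, 16, 16, 16, 18]


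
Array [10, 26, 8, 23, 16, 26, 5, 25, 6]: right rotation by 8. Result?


Right rotate by 8: [26, 8, 23, 16, 26, 5, 25, 6, 10]


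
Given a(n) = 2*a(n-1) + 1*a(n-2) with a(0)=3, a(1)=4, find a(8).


Build bottom-up:
...a(6)=367, a(7)=886, a(8)=2*886+1*367=2139


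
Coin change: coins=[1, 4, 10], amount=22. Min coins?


dp[0]=0; dp[i]=1+min(dp[i-c] for c in coins)
...dp[17]=5, dp[18]=3, dp[19]=4, dp[20]=2, dp[21]=3, dp[22]=4
Minimum coins for 22 = 4


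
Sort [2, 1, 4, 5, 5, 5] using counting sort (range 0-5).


Count array: [0, 1, 1, 0, 1, 3]
Reconstruct: [1, 2, 4, 5, 5, 5]


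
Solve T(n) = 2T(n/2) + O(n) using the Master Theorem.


a=2, b=2, c=1. log_2(2)=1 = c=1. Case 2: O(n^c log n) = O(n log n)
Complexity: O(n log n)


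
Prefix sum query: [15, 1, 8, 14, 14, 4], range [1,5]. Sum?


Prefix sums: [0, 15, 16, 24, 38, 52, 56]
Sum[1..5] = prefix[6] - prefix[1] = 56 - 15 = 41


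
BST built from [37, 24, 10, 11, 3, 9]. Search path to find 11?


BST root = 37
Search for 11: compare at each node
Path: [37, 24, 10, 11]


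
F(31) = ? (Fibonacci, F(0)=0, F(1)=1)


F(n)=F(n-1)+F(n-2)
...F(29)=514229, F(30)=832040, F(31)=1346269


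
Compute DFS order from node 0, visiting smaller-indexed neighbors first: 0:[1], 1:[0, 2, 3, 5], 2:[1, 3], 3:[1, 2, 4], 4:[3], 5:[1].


DFS stack-based: start with [0]
Visit order: [0, 1, 2, 3, 4, 5]


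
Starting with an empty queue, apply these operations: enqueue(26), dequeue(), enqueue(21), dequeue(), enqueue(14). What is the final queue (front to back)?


enqueue(26) -> [26]
dequeue() returns 26 -> []
enqueue(21) -> [21]
dequeue() returns 21 -> []
enqueue(14) -> [14]
Final queue (front to back): [14]


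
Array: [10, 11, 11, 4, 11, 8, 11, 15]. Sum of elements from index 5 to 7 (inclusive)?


Prefix sums: [0, 10, 21, 32, 36, 47, 55, 66, 81]
Sum[5..7] = prefix[8] - prefix[5] = 81 - 47 = 34


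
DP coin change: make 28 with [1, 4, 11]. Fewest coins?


dp[0]=0; dp[i]=1+min(dp[i-c] for c in coins)
...dp[23]=3, dp[24]=4, dp[25]=5, dp[26]=3, dp[27]=4, dp[28]=5
Minimum coins for 28 = 5


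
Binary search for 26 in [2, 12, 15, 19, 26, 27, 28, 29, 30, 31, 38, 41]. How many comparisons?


Search for 26:
[0,11] mid=5 arr[5]=27
[0,4] mid=2 arr[2]=15
[3,4] mid=3 arr[3]=19
[4,4] mid=4 arr[4]=26
Total: 4 comparisons


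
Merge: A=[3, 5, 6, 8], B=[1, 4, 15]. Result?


Compare heads, take smaller each step.
Merged: [1, 3, 4, 5, 6, 8, 15]


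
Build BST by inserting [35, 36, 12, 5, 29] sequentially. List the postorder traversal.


Root = 35; build tree by BST insertion.
Postorder traversal: [5, 29, 12, 36, 35]


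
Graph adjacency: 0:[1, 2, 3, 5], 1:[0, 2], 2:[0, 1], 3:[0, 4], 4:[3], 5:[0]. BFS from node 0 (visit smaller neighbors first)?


BFS queue: start with [0]
Visit order: [0, 1, 2, 3, 5, 4]


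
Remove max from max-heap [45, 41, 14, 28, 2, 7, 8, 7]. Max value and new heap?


Max = 45
Replace root with last, heapify down
Resulting heap: [41, 28, 14, 7, 2, 7, 8]


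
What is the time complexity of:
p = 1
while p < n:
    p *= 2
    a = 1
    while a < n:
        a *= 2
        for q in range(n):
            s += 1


Per nesting level: O(log n) * O(log n) * O(n) = O(n (log n)^2)
Complexity: O(n (log n)^2)


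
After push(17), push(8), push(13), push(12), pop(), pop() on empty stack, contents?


push(17) -> [17]
push(8) -> [17, 8]
push(13) -> [17, 8, 13]
push(12) -> [17, 8, 13, 12]
pop() returns 12 -> [17, 8, 13]
pop() returns 13 -> [17, 8]
Final stack (bottom to top): [17, 8]


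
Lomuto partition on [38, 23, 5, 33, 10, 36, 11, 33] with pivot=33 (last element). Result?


Elements <= 33 go left of pivot.
Result: [23, 5, 33, 10, 11, 33, 38, 36], pivot at index 5


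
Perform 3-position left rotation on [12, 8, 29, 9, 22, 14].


Left rotate by 3: [9, 22, 14, 12, 8, 29]


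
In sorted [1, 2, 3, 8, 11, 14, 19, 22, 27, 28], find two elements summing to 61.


Two pointers: lo=0, hi=9
No pair sums to 61


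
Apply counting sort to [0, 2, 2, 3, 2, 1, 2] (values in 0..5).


Count array: [1, 1, 4, 1, 0, 0]
Reconstruct: [0, 1, 2, 2, 2, 2, 3]


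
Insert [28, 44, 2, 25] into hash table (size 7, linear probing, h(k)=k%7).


Insertions: 28->slot 0; 44->slot 2; 2->slot 3; 25->slot 4
Table: [28, None, 44, 2, 25, None, None]


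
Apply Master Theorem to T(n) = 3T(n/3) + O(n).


a=3, b=3, c=1. log_3(3)=1 = c=1. Case 2: O(n^c log n) = O(n log n)
Complexity: O(n log n)


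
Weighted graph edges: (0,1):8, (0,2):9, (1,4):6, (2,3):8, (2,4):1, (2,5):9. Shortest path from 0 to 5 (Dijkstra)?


Dijkstra from 0:
Distances: {0: 0, 1: 8, 2: 9, 3: 17, 4: 10, 5: 18}
Shortest distance to 5 = 18, path = [0, 2, 5]


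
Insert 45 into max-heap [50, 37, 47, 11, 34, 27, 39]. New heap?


Append 45: [50, 37, 47, 11, 34, 27, 39, 45]
Bubble up: swap idx 7(45) with idx 3(11); swap idx 3(45) with idx 1(37)
Result: [50, 45, 47, 37, 34, 27, 39, 11]


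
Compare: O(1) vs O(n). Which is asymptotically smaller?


constant grows slower than linear
O(1) is asymptotically smaller; O(n) grows faster


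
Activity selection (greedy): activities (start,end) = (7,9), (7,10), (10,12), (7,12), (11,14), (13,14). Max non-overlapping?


Greedy: pick earliest-ending, then skip overlaps.
Selected (3 activities): [(7, 9), (10, 12), (13, 14)]


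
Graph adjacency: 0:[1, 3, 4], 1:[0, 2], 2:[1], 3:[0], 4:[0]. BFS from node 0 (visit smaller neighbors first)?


BFS queue: start with [0]
Visit order: [0, 1, 3, 4, 2]


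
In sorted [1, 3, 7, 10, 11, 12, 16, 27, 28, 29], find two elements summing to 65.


Two pointers: lo=0, hi=9
No pair sums to 65


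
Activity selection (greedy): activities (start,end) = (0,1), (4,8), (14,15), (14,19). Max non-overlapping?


Greedy: pick earliest-ending, then skip overlaps.
Selected (3 activities): [(0, 1), (4, 8), (14, 15)]


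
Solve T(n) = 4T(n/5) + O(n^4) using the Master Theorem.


a=4, b=5, c=4. log_5(4)=0.861 < c=4. Case 3: O(n^c) = O(n^4)
Complexity: O(n^4)


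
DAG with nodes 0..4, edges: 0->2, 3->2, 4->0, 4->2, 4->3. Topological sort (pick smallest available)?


Kahn's algorithm, process smallest node first
Order: [1, 4, 0, 3, 2]


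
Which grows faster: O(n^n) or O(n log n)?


linearithmic grows slower than n^n
O(n log n) is asymptotically smaller; O(n^n) grows faster


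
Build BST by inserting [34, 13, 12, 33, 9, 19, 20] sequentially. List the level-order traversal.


Root = 34; build tree by BST insertion.
Level-Order traversal: [34, 13, 12, 33, 9, 19, 20]


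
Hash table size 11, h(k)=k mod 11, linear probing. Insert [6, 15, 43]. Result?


Insertions: 6->slot 6; 15->slot 4; 43->slot 10
Table: [None, None, None, None, 15, None, 6, None, None, None, 43]


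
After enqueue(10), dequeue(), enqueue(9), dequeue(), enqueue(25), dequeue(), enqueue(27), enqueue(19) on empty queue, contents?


enqueue(10) -> [10]
dequeue() returns 10 -> []
enqueue(9) -> [9]
dequeue() returns 9 -> []
enqueue(25) -> [25]
dequeue() returns 25 -> []
enqueue(27) -> [27]
enqueue(19) -> [27, 19]
Final queue (front to back): [27, 19]


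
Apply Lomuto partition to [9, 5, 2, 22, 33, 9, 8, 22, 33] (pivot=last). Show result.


Elements <= 33 go left of pivot.
Result: [9, 5, 2, 22, 33, 9, 8, 22, 33], pivot at index 8


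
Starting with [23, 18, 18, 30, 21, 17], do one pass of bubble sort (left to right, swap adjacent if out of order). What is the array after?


After one pass: [18, 18, 23, 21, 17, 30]


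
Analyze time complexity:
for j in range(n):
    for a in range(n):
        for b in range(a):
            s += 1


Per nesting level: O(n) * O(n) * O(n) [triangular over a] = O(n^3)
Complexity: O(n^3)


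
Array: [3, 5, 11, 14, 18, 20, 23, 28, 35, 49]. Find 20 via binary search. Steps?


Search for 20:
[0,9] mid=4 arr[4]=18
[5,9] mid=7 arr[7]=28
[5,6] mid=5 arr[5]=20
Total: 3 comparisons


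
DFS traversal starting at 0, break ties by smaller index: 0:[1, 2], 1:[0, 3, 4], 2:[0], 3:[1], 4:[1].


DFS stack-based: start with [0]
Visit order: [0, 1, 3, 4, 2]


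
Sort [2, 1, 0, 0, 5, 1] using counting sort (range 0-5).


Count array: [2, 2, 1, 0, 0, 1]
Reconstruct: [0, 0, 1, 1, 2, 5]


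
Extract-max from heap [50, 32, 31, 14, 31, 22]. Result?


Max = 50
Replace root with last, heapify down
Resulting heap: [32, 31, 31, 14, 22]


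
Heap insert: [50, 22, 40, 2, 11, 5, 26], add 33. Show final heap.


Append 33: [50, 22, 40, 2, 11, 5, 26, 33]
Bubble up: swap idx 7(33) with idx 3(2); swap idx 3(33) with idx 1(22)
Result: [50, 33, 40, 22, 11, 5, 26, 2]


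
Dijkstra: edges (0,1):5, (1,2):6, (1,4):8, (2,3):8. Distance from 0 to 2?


Dijkstra from 0:
Distances: {0: 0, 1: 5, 2: 11, 3: 19, 4: 13}
Shortest distance to 2 = 11, path = [0, 1, 2]


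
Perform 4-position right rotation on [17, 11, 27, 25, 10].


Right rotate by 4: [11, 27, 25, 10, 17]


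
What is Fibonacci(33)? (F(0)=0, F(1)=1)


F(n)=F(n-1)+F(n-2)
...F(31)=1346269, F(32)=2178309, F(33)=3524578


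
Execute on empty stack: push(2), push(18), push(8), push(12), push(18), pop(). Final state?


push(2) -> [2]
push(18) -> [2, 18]
push(8) -> [2, 18, 8]
push(12) -> [2, 18, 8, 12]
push(18) -> [2, 18, 8, 12, 18]
pop() returns 18 -> [2, 18, 8, 12]
Final stack (bottom to top): [2, 18, 8, 12]


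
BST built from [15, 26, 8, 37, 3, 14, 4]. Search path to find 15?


BST root = 15
Search for 15: compare at each node
Path: [15]


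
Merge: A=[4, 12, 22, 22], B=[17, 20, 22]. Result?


Compare heads, take smaller each step.
Merged: [4, 12, 17, 20, 22, 22, 22]


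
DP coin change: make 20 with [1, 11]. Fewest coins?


dp[0]=0; dp[i]=1+min(dp[i-c] for c in coins)
...dp[15]=5, dp[16]=6, dp[17]=7, dp[18]=8, dp[19]=9, dp[20]=10
Minimum coins for 20 = 10


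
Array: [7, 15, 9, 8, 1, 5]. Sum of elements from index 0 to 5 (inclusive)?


Prefix sums: [0, 7, 22, 31, 39, 40, 45]
Sum[0..5] = prefix[6] - prefix[0] = 45 - 0 = 45


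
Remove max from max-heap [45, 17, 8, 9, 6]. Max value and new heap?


Max = 45
Replace root with last, heapify down
Resulting heap: [17, 9, 8, 6]


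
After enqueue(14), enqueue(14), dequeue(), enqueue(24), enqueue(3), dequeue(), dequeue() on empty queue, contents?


enqueue(14) -> [14]
enqueue(14) -> [14, 14]
dequeue() returns 14 -> [14]
enqueue(24) -> [14, 24]
enqueue(3) -> [14, 24, 3]
dequeue() returns 14 -> [24, 3]
dequeue() returns 24 -> [3]
Final queue (front to back): [3]


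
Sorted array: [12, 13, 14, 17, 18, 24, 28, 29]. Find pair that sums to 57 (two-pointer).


Two pointers: lo=0, hi=7
Found pair: (28, 29) summing to 57


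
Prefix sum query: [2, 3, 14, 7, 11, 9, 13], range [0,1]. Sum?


Prefix sums: [0, 2, 5, 19, 26, 37, 46, 59]
Sum[0..1] = prefix[2] - prefix[0] = 5 - 0 = 5


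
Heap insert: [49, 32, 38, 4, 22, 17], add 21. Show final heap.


Append 21: [49, 32, 38, 4, 22, 17, 21]
Bubble up: no swaps needed
Result: [49, 32, 38, 4, 22, 17, 21]


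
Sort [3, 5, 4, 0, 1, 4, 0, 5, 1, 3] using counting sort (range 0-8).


Count array: [2, 2, 0, 2, 2, 2, 0, 0, 0]
Reconstruct: [0, 0, 1, 1, 3, 3, 4, 4, 5, 5]


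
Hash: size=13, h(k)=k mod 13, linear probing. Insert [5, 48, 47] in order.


Insertions: 5->slot 5; 48->slot 9; 47->slot 8
Table: [None, None, None, None, None, 5, None, None, 47, 48, None, None, None]


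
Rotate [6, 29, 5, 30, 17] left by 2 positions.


Left rotate by 2: [5, 30, 17, 6, 29]


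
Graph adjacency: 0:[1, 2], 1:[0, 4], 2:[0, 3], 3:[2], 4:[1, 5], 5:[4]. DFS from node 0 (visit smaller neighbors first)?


DFS stack-based: start with [0]
Visit order: [0, 1, 4, 5, 2, 3]


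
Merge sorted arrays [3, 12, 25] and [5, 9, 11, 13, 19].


Compare heads, take smaller each step.
Merged: [3, 5, 9, 11, 12, 13, 19, 25]


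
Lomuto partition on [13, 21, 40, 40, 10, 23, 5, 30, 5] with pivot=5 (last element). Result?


Elements <= 5 go left of pivot.
Result: [5, 5, 40, 40, 10, 23, 13, 30, 21], pivot at index 1


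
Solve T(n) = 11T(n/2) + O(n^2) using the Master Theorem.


a=11, b=2, c=2. log_2(11)=3.459 > c=2. Case 1: O(n^log_b(a)) = O(n^3.459)
Complexity: O(n^3.459)


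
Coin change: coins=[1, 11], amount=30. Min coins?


dp[0]=0; dp[i]=1+min(dp[i-c] for c in coins)
...dp[25]=5, dp[26]=6, dp[27]=7, dp[28]=8, dp[29]=9, dp[30]=10
Minimum coins for 30 = 10


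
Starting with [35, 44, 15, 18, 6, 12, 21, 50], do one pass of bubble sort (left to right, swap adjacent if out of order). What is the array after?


After one pass: [35, 15, 18, 6, 12, 21, 44, 50]


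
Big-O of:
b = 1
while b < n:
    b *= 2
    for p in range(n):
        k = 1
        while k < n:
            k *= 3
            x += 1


Per nesting level: O(log n) * O(n) * O(log n) = O(n (log n)^2)
Complexity: O(n (log n)^2)


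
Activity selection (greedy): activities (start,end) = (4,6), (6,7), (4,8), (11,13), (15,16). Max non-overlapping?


Greedy: pick earliest-ending, then skip overlaps.
Selected (4 activities): [(4, 6), (6, 7), (11, 13), (15, 16)]


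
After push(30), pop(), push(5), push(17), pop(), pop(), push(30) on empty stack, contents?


push(30) -> [30]
pop() returns 30 -> []
push(5) -> [5]
push(17) -> [5, 17]
pop() returns 17 -> [5]
pop() returns 5 -> []
push(30) -> [30]
Final stack (bottom to top): [30]


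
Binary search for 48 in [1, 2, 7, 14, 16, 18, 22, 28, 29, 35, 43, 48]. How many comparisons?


Search for 48:
[0,11] mid=5 arr[5]=18
[6,11] mid=8 arr[8]=29
[9,11] mid=10 arr[10]=43
[11,11] mid=11 arr[11]=48
Total: 4 comparisons


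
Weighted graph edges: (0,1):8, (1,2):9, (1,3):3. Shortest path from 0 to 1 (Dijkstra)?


Dijkstra from 0:
Distances: {0: 0, 1: 8, 2: 17, 3: 11}
Shortest distance to 1 = 8, path = [0, 1]


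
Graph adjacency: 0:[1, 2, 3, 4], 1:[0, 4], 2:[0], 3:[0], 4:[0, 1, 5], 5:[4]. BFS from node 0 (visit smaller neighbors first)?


BFS queue: start with [0]
Visit order: [0, 1, 2, 3, 4, 5]


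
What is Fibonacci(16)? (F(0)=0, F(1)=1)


F(n)=F(n-1)+F(n-2)
...F(14)=377, F(15)=610, F(16)=987


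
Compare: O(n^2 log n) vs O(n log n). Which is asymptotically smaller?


linearithmic grows slower than n^2 log n
O(n log n) is asymptotically smaller; O(n^2 log n) grows faster


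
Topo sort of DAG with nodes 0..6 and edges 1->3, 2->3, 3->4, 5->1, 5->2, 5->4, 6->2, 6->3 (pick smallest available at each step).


Kahn's algorithm, process smallest node first
Order: [0, 5, 1, 6, 2, 3, 4]


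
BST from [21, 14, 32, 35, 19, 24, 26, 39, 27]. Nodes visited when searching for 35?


BST root = 21
Search for 35: compare at each node
Path: [21, 32, 35]


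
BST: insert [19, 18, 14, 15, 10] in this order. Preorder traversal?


Root = 19; build tree by BST insertion.
Preorder traversal: [19, 18, 14, 10, 15]


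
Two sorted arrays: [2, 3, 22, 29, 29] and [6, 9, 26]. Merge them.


Compare heads, take smaller each step.
Merged: [2, 3, 6, 9, 22, 26, 29, 29]


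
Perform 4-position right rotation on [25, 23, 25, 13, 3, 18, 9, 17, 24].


Right rotate by 4: [18, 9, 17, 24, 25, 23, 25, 13, 3]


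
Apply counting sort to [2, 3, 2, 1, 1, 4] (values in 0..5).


Count array: [0, 2, 2, 1, 1, 0]
Reconstruct: [1, 1, 2, 2, 3, 4]


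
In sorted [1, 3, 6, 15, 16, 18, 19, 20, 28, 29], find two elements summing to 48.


Two pointers: lo=0, hi=9
Found pair: (19, 29) summing to 48


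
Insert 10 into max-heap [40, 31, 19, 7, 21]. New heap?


Append 10: [40, 31, 19, 7, 21, 10]
Bubble up: no swaps needed
Result: [40, 31, 19, 7, 21, 10]


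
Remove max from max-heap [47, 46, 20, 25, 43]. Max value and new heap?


Max = 47
Replace root with last, heapify down
Resulting heap: [46, 43, 20, 25]


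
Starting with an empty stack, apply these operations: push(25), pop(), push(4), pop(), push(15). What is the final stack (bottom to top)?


push(25) -> [25]
pop() returns 25 -> []
push(4) -> [4]
pop() returns 4 -> []
push(15) -> [15]
Final stack (bottom to top): [15]


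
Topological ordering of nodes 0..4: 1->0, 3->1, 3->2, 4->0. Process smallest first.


Kahn's algorithm, process smallest node first
Order: [3, 1, 2, 4, 0]


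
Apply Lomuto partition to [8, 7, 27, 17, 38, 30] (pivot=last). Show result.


Elements <= 30 go left of pivot.
Result: [8, 7, 27, 17, 30, 38], pivot at index 4


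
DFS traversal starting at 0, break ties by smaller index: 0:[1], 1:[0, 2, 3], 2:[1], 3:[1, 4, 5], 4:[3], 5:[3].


DFS stack-based: start with [0]
Visit order: [0, 1, 2, 3, 4, 5]


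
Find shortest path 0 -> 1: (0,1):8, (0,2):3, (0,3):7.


Dijkstra from 0:
Distances: {0: 0, 1: 8, 2: 3, 3: 7}
Shortest distance to 1 = 8, path = [0, 1]


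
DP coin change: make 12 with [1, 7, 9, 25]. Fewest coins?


dp[0]=0; dp[i]=1+min(dp[i-c] for c in coins)
...dp[7]=1, dp[8]=2, dp[9]=1, dp[10]=2, dp[11]=3, dp[12]=4
Minimum coins for 12 = 4


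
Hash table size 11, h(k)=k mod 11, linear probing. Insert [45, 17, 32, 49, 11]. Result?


Insertions: 45->slot 1; 17->slot 6; 32->slot 10; 49->slot 5; 11->slot 0
Table: [11, 45, None, None, None, 49, 17, None, None, None, 32]


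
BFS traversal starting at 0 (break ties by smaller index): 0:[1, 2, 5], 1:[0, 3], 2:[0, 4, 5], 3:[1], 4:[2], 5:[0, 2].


BFS queue: start with [0]
Visit order: [0, 1, 2, 5, 3, 4]


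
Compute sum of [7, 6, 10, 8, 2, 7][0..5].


Prefix sums: [0, 7, 13, 23, 31, 33, 40]
Sum[0..5] = prefix[6] - prefix[0] = 40 - 0 = 40


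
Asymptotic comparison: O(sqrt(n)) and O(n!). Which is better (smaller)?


sublinear grows slower than factorial
O(sqrt(n)) is asymptotically smaller; O(n!) grows faster


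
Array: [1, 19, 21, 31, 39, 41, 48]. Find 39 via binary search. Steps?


Search for 39:
[0,6] mid=3 arr[3]=31
[4,6] mid=5 arr[5]=41
[4,4] mid=4 arr[4]=39
Total: 3 comparisons


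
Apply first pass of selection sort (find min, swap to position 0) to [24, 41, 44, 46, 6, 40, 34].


After one pass: [6, 41, 44, 46, 24, 40, 34]


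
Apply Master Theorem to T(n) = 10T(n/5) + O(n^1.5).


a=10, b=5, c=1.5. log_5(10)=1.431 < c=1.5. Case 3: O(n^c) = O(n^1.500)
Complexity: O(n^1.500)


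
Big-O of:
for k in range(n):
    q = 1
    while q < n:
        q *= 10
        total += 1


Per nesting level: O(n) * O(log n) = O(n log n)
Complexity: O(n log n)


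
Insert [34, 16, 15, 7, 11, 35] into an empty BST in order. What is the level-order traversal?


Root = 34; build tree by BST insertion.
Level-Order traversal: [34, 16, 35, 15, 7, 11]


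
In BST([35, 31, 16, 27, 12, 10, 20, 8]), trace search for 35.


BST root = 35
Search for 35: compare at each node
Path: [35]


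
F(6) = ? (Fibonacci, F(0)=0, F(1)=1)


F(n)=F(n-1)+F(n-2)
...F(4)=3, F(5)=5, F(6)=8


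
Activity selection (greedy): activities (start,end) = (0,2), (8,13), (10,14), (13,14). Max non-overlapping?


Greedy: pick earliest-ending, then skip overlaps.
Selected (3 activities): [(0, 2), (8, 13), (13, 14)]


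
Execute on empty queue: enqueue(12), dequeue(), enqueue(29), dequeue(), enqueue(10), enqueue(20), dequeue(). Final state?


enqueue(12) -> [12]
dequeue() returns 12 -> []
enqueue(29) -> [29]
dequeue() returns 29 -> []
enqueue(10) -> [10]
enqueue(20) -> [10, 20]
dequeue() returns 10 -> [20]
Final queue (front to back): [20]


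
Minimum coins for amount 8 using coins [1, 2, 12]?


dp[0]=0; dp[i]=1+min(dp[i-c] for c in coins)
...dp[3]=2, dp[4]=2, dp[5]=3, dp[6]=3, dp[7]=4, dp[8]=4
Minimum coins for 8 = 4


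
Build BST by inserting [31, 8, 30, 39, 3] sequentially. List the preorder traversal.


Root = 31; build tree by BST insertion.
Preorder traversal: [31, 8, 3, 30, 39]


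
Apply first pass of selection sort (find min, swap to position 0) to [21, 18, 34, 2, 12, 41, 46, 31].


After one pass: [2, 18, 34, 21, 12, 41, 46, 31]


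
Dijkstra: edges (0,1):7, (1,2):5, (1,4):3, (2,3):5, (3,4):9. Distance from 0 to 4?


Dijkstra from 0:
Distances: {0: 0, 1: 7, 2: 12, 3: 17, 4: 10}
Shortest distance to 4 = 10, path = [0, 1, 4]


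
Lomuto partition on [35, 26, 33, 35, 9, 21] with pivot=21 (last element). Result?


Elements <= 21 go left of pivot.
Result: [9, 21, 33, 35, 35, 26], pivot at index 1


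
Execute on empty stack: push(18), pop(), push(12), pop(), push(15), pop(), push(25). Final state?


push(18) -> [18]
pop() returns 18 -> []
push(12) -> [12]
pop() returns 12 -> []
push(15) -> [15]
pop() returns 15 -> []
push(25) -> [25]
Final stack (bottom to top): [25]


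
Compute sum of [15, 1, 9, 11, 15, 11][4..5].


Prefix sums: [0, 15, 16, 25, 36, 51, 62]
Sum[4..5] = prefix[6] - prefix[4] = 62 - 36 = 26


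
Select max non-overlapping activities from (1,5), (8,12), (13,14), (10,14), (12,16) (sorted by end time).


Greedy: pick earliest-ending, then skip overlaps.
Selected (3 activities): [(1, 5), (8, 12), (13, 14)]


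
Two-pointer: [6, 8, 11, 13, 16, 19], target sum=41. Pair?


Two pointers: lo=0, hi=5
No pair sums to 41


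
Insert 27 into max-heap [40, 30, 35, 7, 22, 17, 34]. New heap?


Append 27: [40, 30, 35, 7, 22, 17, 34, 27]
Bubble up: swap idx 7(27) with idx 3(7)
Result: [40, 30, 35, 27, 22, 17, 34, 7]


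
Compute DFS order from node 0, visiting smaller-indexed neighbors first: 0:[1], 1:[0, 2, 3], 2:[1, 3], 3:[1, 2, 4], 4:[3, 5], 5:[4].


DFS stack-based: start with [0]
Visit order: [0, 1, 2, 3, 4, 5]


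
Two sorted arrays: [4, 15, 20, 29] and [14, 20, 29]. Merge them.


Compare heads, take smaller each step.
Merged: [4, 14, 15, 20, 20, 29, 29]


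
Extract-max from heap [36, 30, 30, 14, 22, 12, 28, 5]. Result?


Max = 36
Replace root with last, heapify down
Resulting heap: [30, 22, 30, 14, 5, 12, 28]


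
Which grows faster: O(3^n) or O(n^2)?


quadratic grows slower than exponential (base 3)
O(n^2) is asymptotically smaller; O(3^n) grows faster


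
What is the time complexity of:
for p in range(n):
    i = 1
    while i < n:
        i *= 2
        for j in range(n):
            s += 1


Per nesting level: O(n) * O(log n) * O(n) = O(n^2 log n)
Complexity: O(n^2 log n)


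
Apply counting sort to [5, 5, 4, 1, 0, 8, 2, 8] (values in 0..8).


Count array: [1, 1, 1, 0, 1, 2, 0, 0, 2]
Reconstruct: [0, 1, 2, 4, 5, 5, 8, 8]


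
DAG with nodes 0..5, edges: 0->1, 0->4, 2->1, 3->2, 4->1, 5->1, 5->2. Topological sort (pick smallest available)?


Kahn's algorithm, process smallest node first
Order: [0, 3, 4, 5, 2, 1]


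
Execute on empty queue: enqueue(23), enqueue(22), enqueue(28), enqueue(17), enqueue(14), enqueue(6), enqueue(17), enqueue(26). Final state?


enqueue(23) -> [23]
enqueue(22) -> [23, 22]
enqueue(28) -> [23, 22, 28]
enqueue(17) -> [23, 22, 28, 17]
enqueue(14) -> [23, 22, 28, 17, 14]
enqueue(6) -> [23, 22, 28, 17, 14, 6]
enqueue(17) -> [23, 22, 28, 17, 14, 6, 17]
enqueue(26) -> [23, 22, 28, 17, 14, 6, 17, 26]
Final queue (front to back): [23, 22, 28, 17, 14, 6, 17, 26]


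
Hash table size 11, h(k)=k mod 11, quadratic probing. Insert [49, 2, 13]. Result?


Insertions: 49->slot 5; 2->slot 2; 13->slot 3
Table: [None, None, 2, 13, None, 49, None, None, None, None, None]


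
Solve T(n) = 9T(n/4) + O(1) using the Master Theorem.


a=9, b=4, c=0. log_4(9)=1.585 > c=0. Case 1: O(n^log_b(a)) = O(n^1.585)
Complexity: O(n^1.585)


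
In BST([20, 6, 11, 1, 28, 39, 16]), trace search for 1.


BST root = 20
Search for 1: compare at each node
Path: [20, 6, 1]


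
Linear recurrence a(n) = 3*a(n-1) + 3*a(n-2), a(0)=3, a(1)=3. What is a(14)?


Build bottom-up:
...a(12)=10342323, a(13)=39210723, a(14)=3*39210723+3*10342323=148659138


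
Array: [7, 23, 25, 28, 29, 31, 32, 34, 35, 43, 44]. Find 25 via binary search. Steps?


Search for 25:
[0,10] mid=5 arr[5]=31
[0,4] mid=2 arr[2]=25
Total: 2 comparisons


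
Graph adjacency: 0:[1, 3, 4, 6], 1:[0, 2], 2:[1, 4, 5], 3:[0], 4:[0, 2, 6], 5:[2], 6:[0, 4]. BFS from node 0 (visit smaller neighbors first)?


BFS queue: start with [0]
Visit order: [0, 1, 3, 4, 6, 2, 5]


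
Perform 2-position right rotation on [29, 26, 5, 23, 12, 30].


Right rotate by 2: [12, 30, 29, 26, 5, 23]


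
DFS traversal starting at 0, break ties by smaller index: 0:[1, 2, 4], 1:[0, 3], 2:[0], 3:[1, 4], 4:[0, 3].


DFS stack-based: start with [0]
Visit order: [0, 1, 3, 4, 2]


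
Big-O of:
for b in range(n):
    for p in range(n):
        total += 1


Per nesting level: O(n) * O(n) = O(n^2)
Complexity: O(n^2)


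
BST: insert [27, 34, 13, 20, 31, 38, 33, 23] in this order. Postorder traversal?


Root = 27; build tree by BST insertion.
Postorder traversal: [23, 20, 13, 33, 31, 38, 34, 27]


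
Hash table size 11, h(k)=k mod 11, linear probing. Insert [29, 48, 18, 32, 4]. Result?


Insertions: 29->slot 7; 48->slot 4; 18->slot 8; 32->slot 10; 4->slot 5
Table: [None, None, None, None, 48, 4, None, 29, 18, None, 32]


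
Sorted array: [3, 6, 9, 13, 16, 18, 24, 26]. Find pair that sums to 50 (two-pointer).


Two pointers: lo=0, hi=7
Found pair: (24, 26) summing to 50


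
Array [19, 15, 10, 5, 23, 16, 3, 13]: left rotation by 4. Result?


Left rotate by 4: [23, 16, 3, 13, 19, 15, 10, 5]


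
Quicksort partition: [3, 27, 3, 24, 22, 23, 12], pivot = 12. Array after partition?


Elements <= 12 go left of pivot.
Result: [3, 3, 12, 24, 22, 23, 27], pivot at index 2


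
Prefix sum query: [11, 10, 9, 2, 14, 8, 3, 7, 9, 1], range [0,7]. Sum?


Prefix sums: [0, 11, 21, 30, 32, 46, 54, 57, 64, 73, 74]
Sum[0..7] = prefix[8] - prefix[0] = 64 - 0 = 64


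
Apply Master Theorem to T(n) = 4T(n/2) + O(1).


a=4, b=2, c=0. log_2(4)=2 > c=0. Case 1: O(n^log_b(a)) = O(n^2)
Complexity: O(n^2)


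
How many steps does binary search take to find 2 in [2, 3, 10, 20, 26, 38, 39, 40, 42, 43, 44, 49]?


Search for 2:
[0,11] mid=5 arr[5]=38
[0,4] mid=2 arr[2]=10
[0,1] mid=0 arr[0]=2
Total: 3 comparisons


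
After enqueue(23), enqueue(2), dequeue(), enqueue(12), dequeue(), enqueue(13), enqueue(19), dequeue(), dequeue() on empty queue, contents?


enqueue(23) -> [23]
enqueue(2) -> [23, 2]
dequeue() returns 23 -> [2]
enqueue(12) -> [2, 12]
dequeue() returns 2 -> [12]
enqueue(13) -> [12, 13]
enqueue(19) -> [12, 13, 19]
dequeue() returns 12 -> [13, 19]
dequeue() returns 13 -> [19]
Final queue (front to back): [19]


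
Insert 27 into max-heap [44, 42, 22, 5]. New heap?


Append 27: [44, 42, 22, 5, 27]
Bubble up: no swaps needed
Result: [44, 42, 22, 5, 27]


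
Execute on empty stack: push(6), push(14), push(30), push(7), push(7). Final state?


push(6) -> [6]
push(14) -> [6, 14]
push(30) -> [6, 14, 30]
push(7) -> [6, 14, 30, 7]
push(7) -> [6, 14, 30, 7, 7]
Final stack (bottom to top): [6, 14, 30, 7, 7]


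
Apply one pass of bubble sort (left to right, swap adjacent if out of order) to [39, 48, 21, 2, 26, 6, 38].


After one pass: [39, 21, 2, 26, 6, 38, 48]


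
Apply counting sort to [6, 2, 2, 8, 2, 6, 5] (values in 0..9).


Count array: [0, 0, 3, 0, 0, 1, 2, 0, 1, 0]
Reconstruct: [2, 2, 2, 5, 6, 6, 8]


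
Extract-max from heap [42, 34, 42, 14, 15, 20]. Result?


Max = 42
Replace root with last, heapify down
Resulting heap: [42, 34, 20, 14, 15]


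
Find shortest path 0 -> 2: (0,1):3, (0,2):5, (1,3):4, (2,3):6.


Dijkstra from 0:
Distances: {0: 0, 1: 3, 2: 5, 3: 7}
Shortest distance to 2 = 5, path = [0, 2]


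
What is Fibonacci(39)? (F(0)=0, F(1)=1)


F(n)=F(n-1)+F(n-2)
...F(37)=24157817, F(38)=39088169, F(39)=63245986


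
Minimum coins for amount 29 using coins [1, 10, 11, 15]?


dp[0]=0; dp[i]=1+min(dp[i-c] for c in coins)
...dp[24]=4, dp[25]=2, dp[26]=2, dp[27]=3, dp[28]=4, dp[29]=5
Minimum coins for 29 = 5


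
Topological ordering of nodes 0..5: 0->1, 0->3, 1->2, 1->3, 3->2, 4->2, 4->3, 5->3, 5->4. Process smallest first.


Kahn's algorithm, process smallest node first
Order: [0, 1, 5, 4, 3, 2]


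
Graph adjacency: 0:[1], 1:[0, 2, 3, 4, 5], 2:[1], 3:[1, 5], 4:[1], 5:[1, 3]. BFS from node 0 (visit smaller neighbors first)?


BFS queue: start with [0]
Visit order: [0, 1, 2, 3, 4, 5]


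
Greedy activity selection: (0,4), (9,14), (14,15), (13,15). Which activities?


Greedy: pick earliest-ending, then skip overlaps.
Selected (3 activities): [(0, 4), (9, 14), (14, 15)]


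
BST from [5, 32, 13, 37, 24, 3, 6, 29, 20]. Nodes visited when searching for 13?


BST root = 5
Search for 13: compare at each node
Path: [5, 32, 13]


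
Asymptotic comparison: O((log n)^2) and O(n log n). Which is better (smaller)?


polylogarithmic grows slower than linearithmic
O((log n)^2) is asymptotically smaller; O(n log n) grows faster


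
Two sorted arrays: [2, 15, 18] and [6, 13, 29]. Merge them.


Compare heads, take smaller each step.
Merged: [2, 6, 13, 15, 18, 29]


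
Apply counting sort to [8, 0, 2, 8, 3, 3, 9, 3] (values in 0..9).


Count array: [1, 0, 1, 3, 0, 0, 0, 0, 2, 1]
Reconstruct: [0, 2, 3, 3, 3, 8, 8, 9]


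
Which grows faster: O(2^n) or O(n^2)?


quadratic grows slower than exponential
O(n^2) is asymptotically smaller; O(2^n) grows faster


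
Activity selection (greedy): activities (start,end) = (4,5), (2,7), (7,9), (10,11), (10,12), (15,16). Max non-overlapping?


Greedy: pick earliest-ending, then skip overlaps.
Selected (4 activities): [(4, 5), (7, 9), (10, 11), (15, 16)]


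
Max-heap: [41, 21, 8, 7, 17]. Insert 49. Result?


Append 49: [41, 21, 8, 7, 17, 49]
Bubble up: swap idx 5(49) with idx 2(8); swap idx 2(49) with idx 0(41)
Result: [49, 21, 41, 7, 17, 8]


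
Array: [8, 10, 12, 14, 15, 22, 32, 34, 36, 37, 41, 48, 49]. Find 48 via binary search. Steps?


Search for 48:
[0,12] mid=6 arr[6]=32
[7,12] mid=9 arr[9]=37
[10,12] mid=11 arr[11]=48
Total: 3 comparisons


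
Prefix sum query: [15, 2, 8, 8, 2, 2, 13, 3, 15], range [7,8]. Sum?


Prefix sums: [0, 15, 17, 25, 33, 35, 37, 50, 53, 68]
Sum[7..8] = prefix[9] - prefix[7] = 68 - 50 = 18


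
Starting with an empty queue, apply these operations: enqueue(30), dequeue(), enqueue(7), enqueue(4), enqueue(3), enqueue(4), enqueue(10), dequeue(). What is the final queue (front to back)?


enqueue(30) -> [30]
dequeue() returns 30 -> []
enqueue(7) -> [7]
enqueue(4) -> [7, 4]
enqueue(3) -> [7, 4, 3]
enqueue(4) -> [7, 4, 3, 4]
enqueue(10) -> [7, 4, 3, 4, 10]
dequeue() returns 7 -> [4, 3, 4, 10]
Final queue (front to back): [4, 3, 4, 10]


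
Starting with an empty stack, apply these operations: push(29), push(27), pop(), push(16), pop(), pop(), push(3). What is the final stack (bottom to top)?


push(29) -> [29]
push(27) -> [29, 27]
pop() returns 27 -> [29]
push(16) -> [29, 16]
pop() returns 16 -> [29]
pop() returns 29 -> []
push(3) -> [3]
Final stack (bottom to top): [3]


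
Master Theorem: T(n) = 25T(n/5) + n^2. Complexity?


a=25, b=5, c=2. log_5(25)=2 = c=2. Case 2: O(n^c log n) = O(n^2 log n)
Complexity: O(n^2 log n)


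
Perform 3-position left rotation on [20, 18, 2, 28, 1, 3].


Left rotate by 3: [28, 1, 3, 20, 18, 2]


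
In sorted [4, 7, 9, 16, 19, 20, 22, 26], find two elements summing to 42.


Two pointers: lo=0, hi=7
Found pair: (16, 26) summing to 42


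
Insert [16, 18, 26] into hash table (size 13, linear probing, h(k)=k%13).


Insertions: 16->slot 3; 18->slot 5; 26->slot 0
Table: [26, None, None, 16, None, 18, None, None, None, None, None, None, None]


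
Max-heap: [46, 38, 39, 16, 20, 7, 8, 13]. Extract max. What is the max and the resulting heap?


Max = 46
Replace root with last, heapify down
Resulting heap: [39, 38, 13, 16, 20, 7, 8]


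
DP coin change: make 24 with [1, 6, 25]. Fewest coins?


dp[0]=0; dp[i]=1+min(dp[i-c] for c in coins)
...dp[19]=4, dp[20]=5, dp[21]=6, dp[22]=7, dp[23]=8, dp[24]=4
Minimum coins for 24 = 4


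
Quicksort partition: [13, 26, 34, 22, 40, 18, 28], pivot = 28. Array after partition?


Elements <= 28 go left of pivot.
Result: [13, 26, 22, 18, 28, 34, 40], pivot at index 4


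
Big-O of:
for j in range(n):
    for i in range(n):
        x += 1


Per nesting level: O(n) * O(n) = O(n^2)
Complexity: O(n^2)


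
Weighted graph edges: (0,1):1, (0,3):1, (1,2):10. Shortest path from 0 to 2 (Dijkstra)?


Dijkstra from 0:
Distances: {0: 0, 1: 1, 2: 11, 3: 1}
Shortest distance to 2 = 11, path = [0, 1, 2]


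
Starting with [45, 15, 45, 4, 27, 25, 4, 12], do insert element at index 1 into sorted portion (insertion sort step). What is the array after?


After one pass: [15, 45, 45, 4, 27, 25, 4, 12]


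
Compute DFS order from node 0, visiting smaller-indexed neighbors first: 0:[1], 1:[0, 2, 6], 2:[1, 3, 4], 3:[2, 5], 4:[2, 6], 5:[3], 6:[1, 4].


DFS stack-based: start with [0]
Visit order: [0, 1, 2, 3, 5, 4, 6]


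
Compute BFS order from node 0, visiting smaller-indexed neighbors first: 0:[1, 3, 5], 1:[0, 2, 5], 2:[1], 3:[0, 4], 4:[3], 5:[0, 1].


BFS queue: start with [0]
Visit order: [0, 1, 3, 5, 2, 4]


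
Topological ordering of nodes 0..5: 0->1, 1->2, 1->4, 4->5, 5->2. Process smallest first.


Kahn's algorithm, process smallest node first
Order: [0, 1, 3, 4, 5, 2]


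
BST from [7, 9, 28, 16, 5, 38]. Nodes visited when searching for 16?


BST root = 7
Search for 16: compare at each node
Path: [7, 9, 28, 16]


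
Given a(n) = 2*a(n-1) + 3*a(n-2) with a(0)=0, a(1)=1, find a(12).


Build bottom-up:
...a(10)=14762, a(11)=44287, a(12)=2*44287+3*14762=132860


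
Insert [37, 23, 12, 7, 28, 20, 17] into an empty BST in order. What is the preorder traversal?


Root = 37; build tree by BST insertion.
Preorder traversal: [37, 23, 12, 7, 20, 17, 28]


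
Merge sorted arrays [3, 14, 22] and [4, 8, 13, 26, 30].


Compare heads, take smaller each step.
Merged: [3, 4, 8, 13, 14, 22, 26, 30]


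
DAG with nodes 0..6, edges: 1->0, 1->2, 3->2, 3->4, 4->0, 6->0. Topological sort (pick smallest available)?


Kahn's algorithm, process smallest node first
Order: [1, 3, 2, 4, 5, 6, 0]


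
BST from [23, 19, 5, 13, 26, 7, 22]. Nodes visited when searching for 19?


BST root = 23
Search for 19: compare at each node
Path: [23, 19]


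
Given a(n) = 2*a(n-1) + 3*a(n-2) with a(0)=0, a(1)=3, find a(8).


Build bottom-up:
...a(6)=546, a(7)=1641, a(8)=2*1641+3*546=4920


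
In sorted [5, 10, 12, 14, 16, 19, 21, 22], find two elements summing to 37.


Two pointers: lo=0, hi=7
Found pair: (16, 21) summing to 37


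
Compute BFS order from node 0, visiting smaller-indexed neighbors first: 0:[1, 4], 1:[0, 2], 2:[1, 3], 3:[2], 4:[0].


BFS queue: start with [0]
Visit order: [0, 1, 4, 2, 3]


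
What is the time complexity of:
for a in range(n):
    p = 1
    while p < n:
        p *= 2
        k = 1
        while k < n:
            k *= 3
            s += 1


Per nesting level: O(n) * O(log n) * O(log n) = O(n (log n)^2)
Complexity: O(n (log n)^2)


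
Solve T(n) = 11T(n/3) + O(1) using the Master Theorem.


a=11, b=3, c=0. log_3(11)=2.183 > c=0. Case 1: O(n^log_b(a)) = O(n^2.183)
Complexity: O(n^2.183)


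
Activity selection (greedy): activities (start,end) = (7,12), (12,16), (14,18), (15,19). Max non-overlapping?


Greedy: pick earliest-ending, then skip overlaps.
Selected (2 activities): [(7, 12), (12, 16)]


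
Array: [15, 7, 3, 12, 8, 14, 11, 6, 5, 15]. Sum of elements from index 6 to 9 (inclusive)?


Prefix sums: [0, 15, 22, 25, 37, 45, 59, 70, 76, 81, 96]
Sum[6..9] = prefix[10] - prefix[6] = 96 - 59 = 37


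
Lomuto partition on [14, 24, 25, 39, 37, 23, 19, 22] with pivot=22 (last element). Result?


Elements <= 22 go left of pivot.
Result: [14, 19, 22, 39, 37, 23, 24, 25], pivot at index 2


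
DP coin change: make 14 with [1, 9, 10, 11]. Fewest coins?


dp[0]=0; dp[i]=1+min(dp[i-c] for c in coins)
...dp[9]=1, dp[10]=1, dp[11]=1, dp[12]=2, dp[13]=3, dp[14]=4
Minimum coins for 14 = 4


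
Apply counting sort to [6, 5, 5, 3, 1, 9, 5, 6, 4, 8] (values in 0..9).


Count array: [0, 1, 0, 1, 1, 3, 2, 0, 1, 1]
Reconstruct: [1, 3, 4, 5, 5, 5, 6, 6, 8, 9]


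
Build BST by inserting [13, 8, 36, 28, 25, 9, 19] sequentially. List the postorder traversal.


Root = 13; build tree by BST insertion.
Postorder traversal: [9, 8, 19, 25, 28, 36, 13]


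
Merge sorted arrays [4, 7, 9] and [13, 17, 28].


Compare heads, take smaller each step.
Merged: [4, 7, 9, 13, 17, 28]


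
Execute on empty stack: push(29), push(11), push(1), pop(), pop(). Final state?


push(29) -> [29]
push(11) -> [29, 11]
push(1) -> [29, 11, 1]
pop() returns 1 -> [29, 11]
pop() returns 11 -> [29]
Final stack (bottom to top): [29]


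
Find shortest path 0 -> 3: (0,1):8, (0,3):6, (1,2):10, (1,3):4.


Dijkstra from 0:
Distances: {0: 0, 1: 8, 2: 18, 3: 6}
Shortest distance to 3 = 6, path = [0, 3]


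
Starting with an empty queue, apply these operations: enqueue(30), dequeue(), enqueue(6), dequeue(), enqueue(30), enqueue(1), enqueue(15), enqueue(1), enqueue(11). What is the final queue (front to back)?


enqueue(30) -> [30]
dequeue() returns 30 -> []
enqueue(6) -> [6]
dequeue() returns 6 -> []
enqueue(30) -> [30]
enqueue(1) -> [30, 1]
enqueue(15) -> [30, 1, 15]
enqueue(1) -> [30, 1, 15, 1]
enqueue(11) -> [30, 1, 15, 1, 11]
Final queue (front to back): [30, 1, 15, 1, 11]


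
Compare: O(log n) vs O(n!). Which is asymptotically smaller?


logarithmic grows slower than factorial
O(log n) is asymptotically smaller; O(n!) grows faster


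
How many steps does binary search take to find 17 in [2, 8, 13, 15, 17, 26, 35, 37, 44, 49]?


Search for 17:
[0,9] mid=4 arr[4]=17
Total: 1 comparisons


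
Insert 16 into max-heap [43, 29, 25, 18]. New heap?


Append 16: [43, 29, 25, 18, 16]
Bubble up: no swaps needed
Result: [43, 29, 25, 18, 16]


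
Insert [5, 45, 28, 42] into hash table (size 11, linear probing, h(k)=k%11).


Insertions: 5->slot 5; 45->slot 1; 28->slot 6; 42->slot 9
Table: [None, 45, None, None, None, 5, 28, None, None, 42, None]


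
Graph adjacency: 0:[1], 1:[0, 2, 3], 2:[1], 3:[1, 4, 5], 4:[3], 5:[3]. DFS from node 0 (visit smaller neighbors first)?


DFS stack-based: start with [0]
Visit order: [0, 1, 2, 3, 4, 5]


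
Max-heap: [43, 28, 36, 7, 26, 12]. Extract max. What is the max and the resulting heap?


Max = 43
Replace root with last, heapify down
Resulting heap: [36, 28, 12, 7, 26]
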